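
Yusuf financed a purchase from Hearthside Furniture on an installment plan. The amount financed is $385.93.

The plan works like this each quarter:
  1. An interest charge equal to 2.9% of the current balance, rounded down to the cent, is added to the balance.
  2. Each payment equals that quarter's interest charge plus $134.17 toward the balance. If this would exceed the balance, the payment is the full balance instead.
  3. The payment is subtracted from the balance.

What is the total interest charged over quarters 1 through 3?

$21.90

# | Opening | Interest | Payment | End bal
1 | $385.93 | $11.19 | $145.36 | $251.76
2 | $251.76 | $7.30 | $141.47 | $117.59
3 | $117.59 | $3.41 | $121.00 | $0.00
Total interest: $11.19 + $7.30 + $3.41 = $21.90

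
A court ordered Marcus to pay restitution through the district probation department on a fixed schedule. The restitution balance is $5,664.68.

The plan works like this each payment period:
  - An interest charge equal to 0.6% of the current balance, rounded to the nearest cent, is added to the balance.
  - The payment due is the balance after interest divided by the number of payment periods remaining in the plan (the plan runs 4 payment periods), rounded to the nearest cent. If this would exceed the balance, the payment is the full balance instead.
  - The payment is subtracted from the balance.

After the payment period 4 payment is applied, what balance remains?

Payment period 1: $5,664.68 +$33.99 interest = $5,698.67; pay $1,424.67 → $4,274.00
Payment period 2: $4,274.00 +$25.64 interest = $4,299.64; pay $1,433.21 → $2,866.43
Payment period 3: $2,866.43 +$17.20 interest = $2,883.63; pay $1,441.82 → $1,441.81
Payment period 4: $1,441.81 +$8.65 interest = $1,450.46; pay $1,450.46 → $0.00

$0.00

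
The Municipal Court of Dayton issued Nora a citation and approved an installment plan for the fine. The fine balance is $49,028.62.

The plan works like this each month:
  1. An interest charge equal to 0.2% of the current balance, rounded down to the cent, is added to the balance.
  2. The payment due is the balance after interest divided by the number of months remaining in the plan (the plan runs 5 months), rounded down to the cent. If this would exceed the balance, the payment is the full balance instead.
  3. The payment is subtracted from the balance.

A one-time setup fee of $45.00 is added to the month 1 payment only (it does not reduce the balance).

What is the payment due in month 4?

Month 1: opening $49,028.62; interest $98.05 → $49,126.67; payment $9,825.33 (+ $45.00 fee); balance $39,301.34
Month 2: opening $39,301.34; interest $78.60 → $39,379.94; payment $9,844.98; balance $29,534.96
Month 3: opening $29,534.96; interest $59.06 → $29,594.02; payment $9,864.67; balance $19,729.35
Month 4: opening $19,729.35; interest $39.45 → $19,768.80; payment $9,884.40; balance $9,884.40

$9,884.40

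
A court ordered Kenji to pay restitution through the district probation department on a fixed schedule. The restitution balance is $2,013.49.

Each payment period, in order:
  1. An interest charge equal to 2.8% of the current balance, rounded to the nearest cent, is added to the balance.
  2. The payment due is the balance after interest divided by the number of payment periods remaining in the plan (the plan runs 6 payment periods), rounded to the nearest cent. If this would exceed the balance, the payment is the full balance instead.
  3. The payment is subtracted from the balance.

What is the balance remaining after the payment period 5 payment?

$385.27

Payment period 1: opening $2,013.49; interest $56.38 → $2,069.87; payment $344.98; balance $1,724.89
Payment period 2: opening $1,724.89; interest $48.30 → $1,773.19; payment $354.64; balance $1,418.55
Payment period 3: opening $1,418.55; interest $39.72 → $1,458.27; payment $364.57; balance $1,093.70
Payment period 4: opening $1,093.70; interest $30.62 → $1,124.32; payment $374.77; balance $749.55
Payment period 5: opening $749.55; interest $20.99 → $770.54; payment $385.27; balance $385.27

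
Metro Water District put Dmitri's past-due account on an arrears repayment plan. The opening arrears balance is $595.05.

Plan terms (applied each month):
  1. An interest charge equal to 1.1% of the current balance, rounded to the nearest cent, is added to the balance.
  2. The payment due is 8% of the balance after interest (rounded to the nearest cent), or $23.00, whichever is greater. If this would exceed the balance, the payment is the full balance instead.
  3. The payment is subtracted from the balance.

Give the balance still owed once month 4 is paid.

Month 1: opening $595.05; interest $6.55 → $601.60; payment $48.13; balance $553.47
Month 2: opening $553.47; interest $6.09 → $559.56; payment $44.76; balance $514.80
Month 3: opening $514.80; interest $5.66 → $520.46; payment $41.64; balance $478.82
Month 4: opening $478.82; interest $5.27 → $484.09; payment $38.73; balance $445.36

$445.36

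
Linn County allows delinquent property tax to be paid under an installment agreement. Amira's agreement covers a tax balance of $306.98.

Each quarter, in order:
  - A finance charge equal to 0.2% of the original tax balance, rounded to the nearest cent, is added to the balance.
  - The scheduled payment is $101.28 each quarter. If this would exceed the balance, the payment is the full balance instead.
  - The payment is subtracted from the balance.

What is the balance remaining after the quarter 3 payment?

$4.97

Quarter 1: $306.98 +$0.61 interest = $307.59; pay $101.28 → $206.31
Quarter 2: $206.31 +$0.61 interest = $206.92; pay $101.28 → $105.64
Quarter 3: $105.64 +$0.61 interest = $106.25; pay $101.28 → $4.97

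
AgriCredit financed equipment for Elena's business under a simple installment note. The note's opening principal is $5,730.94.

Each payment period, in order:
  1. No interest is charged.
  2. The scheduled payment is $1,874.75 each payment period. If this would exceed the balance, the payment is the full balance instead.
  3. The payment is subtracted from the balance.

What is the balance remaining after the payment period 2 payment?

$1,981.44

# | Opening | Payment | End bal
1 | $5,730.94 | $1,874.75 | $3,856.19
2 | $3,856.19 | $1,874.75 | $1,981.44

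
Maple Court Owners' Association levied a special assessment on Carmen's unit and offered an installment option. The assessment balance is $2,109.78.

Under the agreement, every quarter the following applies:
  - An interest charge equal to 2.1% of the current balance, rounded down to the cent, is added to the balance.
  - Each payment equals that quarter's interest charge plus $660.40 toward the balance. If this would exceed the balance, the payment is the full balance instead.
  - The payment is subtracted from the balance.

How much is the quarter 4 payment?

# | Opening | Interest | Payment | End bal
1 | $2,109.78 | $44.30 | $704.70 | $1,449.38
2 | $1,449.38 | $30.43 | $690.83 | $788.98
3 | $788.98 | $16.56 | $676.96 | $128.58
4 | $128.58 | $2.70 | $131.28 | $0.00

$131.28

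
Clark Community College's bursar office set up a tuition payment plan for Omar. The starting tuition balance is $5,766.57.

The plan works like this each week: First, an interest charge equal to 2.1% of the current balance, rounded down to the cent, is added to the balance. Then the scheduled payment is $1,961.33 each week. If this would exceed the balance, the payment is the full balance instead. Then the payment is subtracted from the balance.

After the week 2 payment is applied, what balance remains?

# | Opening | Interest | Payment | End bal
1 | $5,766.57 | $121.09 | $1,961.33 | $3,926.33
2 | $3,926.33 | $82.45 | $1,961.33 | $2,047.45

$2,047.45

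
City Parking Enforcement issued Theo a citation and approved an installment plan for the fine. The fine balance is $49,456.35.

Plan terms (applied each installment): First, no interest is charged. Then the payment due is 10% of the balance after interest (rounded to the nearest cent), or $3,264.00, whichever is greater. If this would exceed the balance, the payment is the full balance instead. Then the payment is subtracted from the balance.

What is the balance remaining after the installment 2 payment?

$40,059.64

Installment 1: opening $49,456.35; payment $4,945.64; balance $44,510.71
Installment 2: opening $44,510.71; payment $4,451.07; balance $40,059.64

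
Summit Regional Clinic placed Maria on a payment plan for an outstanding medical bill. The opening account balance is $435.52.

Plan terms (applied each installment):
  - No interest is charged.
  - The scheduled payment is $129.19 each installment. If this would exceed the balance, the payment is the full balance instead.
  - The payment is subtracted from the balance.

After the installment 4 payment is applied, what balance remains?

Installment 1: $435.52 − $129.19 → $306.33
Installment 2: $306.33 − $129.19 → $177.14
Installment 3: $177.14 − $129.19 → $47.95
Installment 4: $47.95 − $47.95 → $0.00

$0.00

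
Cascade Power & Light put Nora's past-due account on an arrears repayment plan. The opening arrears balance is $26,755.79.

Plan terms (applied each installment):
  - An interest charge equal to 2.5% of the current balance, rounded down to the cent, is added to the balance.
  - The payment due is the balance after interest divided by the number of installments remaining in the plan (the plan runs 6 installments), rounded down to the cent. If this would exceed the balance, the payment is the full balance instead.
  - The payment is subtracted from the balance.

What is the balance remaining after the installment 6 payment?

$0.00

# | Opening | Interest | Payment | End bal
1 | $26,755.79 | $668.89 | $4,570.78 | $22,853.90
2 | $22,853.90 | $571.34 | $4,685.04 | $18,740.20
3 | $18,740.20 | $468.50 | $4,802.17 | $14,406.53
4 | $14,406.53 | $360.16 | $4,922.23 | $9,844.46
5 | $9,844.46 | $246.11 | $5,045.28 | $5,045.29
6 | $5,045.29 | $126.13 | $5,171.42 | $0.00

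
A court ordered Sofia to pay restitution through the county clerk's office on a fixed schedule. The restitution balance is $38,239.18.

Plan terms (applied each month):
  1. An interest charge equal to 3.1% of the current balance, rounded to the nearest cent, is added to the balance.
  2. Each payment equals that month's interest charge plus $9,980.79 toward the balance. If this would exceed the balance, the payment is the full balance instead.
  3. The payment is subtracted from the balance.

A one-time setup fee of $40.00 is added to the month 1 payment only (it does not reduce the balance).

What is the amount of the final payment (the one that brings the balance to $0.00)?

Month 1: opening $38,239.18; interest $1,185.41 → $39,424.59; payment $11,166.20 (+ $40.00 fee); balance $28,258.39
Month 2: opening $28,258.39; interest $876.01 → $29,134.40; payment $10,856.80; balance $18,277.60
Month 3: opening $18,277.60; interest $566.61 → $18,844.21; payment $10,547.40; balance $8,296.81
Month 4: opening $8,296.81; interest $257.20 → $8,554.01; payment $8,554.01; balance $0.00

$8,554.01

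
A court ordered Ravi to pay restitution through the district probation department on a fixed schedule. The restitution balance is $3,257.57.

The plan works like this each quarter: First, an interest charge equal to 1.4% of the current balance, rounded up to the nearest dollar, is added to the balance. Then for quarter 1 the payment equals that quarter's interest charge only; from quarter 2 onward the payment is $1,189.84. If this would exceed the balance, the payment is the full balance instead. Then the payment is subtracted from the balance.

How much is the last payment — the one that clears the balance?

Quarter 1: opening $3,257.57; interest $46.00 → $3,303.57; payment $46.00; balance $3,257.57
Quarter 2: opening $3,257.57; interest $46.00 → $3,303.57; payment $1,189.84; balance $2,113.73
Quarter 3: opening $2,113.73; interest $30.00 → $2,143.73; payment $1,189.84; balance $953.89
Quarter 4: opening $953.89; interest $14.00 → $967.89; payment $967.89; balance $0.00

$967.89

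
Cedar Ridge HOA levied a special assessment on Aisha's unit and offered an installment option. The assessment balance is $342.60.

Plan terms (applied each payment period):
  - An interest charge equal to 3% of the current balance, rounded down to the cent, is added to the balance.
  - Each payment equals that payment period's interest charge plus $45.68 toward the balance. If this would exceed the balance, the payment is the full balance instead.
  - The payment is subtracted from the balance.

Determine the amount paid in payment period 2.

# | Opening | Interest | Payment | End bal
1 | $342.60 | $10.27 | $55.95 | $296.92
2 | $296.92 | $8.90 | $54.58 | $251.24

$54.58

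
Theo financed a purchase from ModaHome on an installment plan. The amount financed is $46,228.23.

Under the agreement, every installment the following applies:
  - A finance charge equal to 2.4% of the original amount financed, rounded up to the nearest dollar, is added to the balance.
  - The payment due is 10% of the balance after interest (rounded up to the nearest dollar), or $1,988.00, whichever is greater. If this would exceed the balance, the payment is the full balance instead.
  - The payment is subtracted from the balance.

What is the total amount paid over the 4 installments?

Installment 1: $46,228.23 +$1,110.00 interest = $47,338.23; pay $4,734.00 → $42,604.23
Installment 2: $42,604.23 +$1,110.00 interest = $43,714.23; pay $4,372.00 → $39,342.23
Installment 3: $39,342.23 +$1,110.00 interest = $40,452.23; pay $4,046.00 → $36,406.23
Installment 4: $36,406.23 +$1,110.00 interest = $37,516.23; pay $3,752.00 → $33,764.23
Total paid: $16,904.00

$16,904.00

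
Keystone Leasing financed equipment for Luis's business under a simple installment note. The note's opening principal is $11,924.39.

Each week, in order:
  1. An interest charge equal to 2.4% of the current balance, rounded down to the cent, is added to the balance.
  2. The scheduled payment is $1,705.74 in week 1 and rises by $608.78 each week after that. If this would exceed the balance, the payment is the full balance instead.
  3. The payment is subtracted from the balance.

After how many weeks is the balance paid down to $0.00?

5

Week 1: $11,924.39 +$286.18 interest = $12,210.57; pay $1,705.74 → $10,504.83
Week 2: $10,504.83 +$252.11 interest = $10,756.94; pay $2,314.52 → $8,442.42
Week 3: $8,442.42 +$202.61 interest = $8,645.03; pay $2,923.30 → $5,721.73
Week 4: $5,721.73 +$137.32 interest = $5,859.05; pay $3,532.08 → $2,326.97
Week 5: $2,326.97 +$55.84 interest = $2,382.81; pay $2,382.81 → $0.00
Balance reaches $0.00 in week 5.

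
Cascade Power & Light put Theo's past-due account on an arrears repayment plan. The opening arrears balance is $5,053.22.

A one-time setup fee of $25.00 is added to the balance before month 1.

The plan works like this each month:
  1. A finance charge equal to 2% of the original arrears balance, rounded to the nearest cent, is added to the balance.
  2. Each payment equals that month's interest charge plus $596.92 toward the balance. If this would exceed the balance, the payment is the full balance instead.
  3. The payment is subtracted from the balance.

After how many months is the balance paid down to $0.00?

9

Month 1: $5,078.22 +$101.06 interest = $5,179.28; pay $697.98 → $4,481.30
Month 2: $4,481.30 +$101.06 interest = $4,582.36; pay $697.98 → $3,884.38
Month 3: $3,884.38 +$101.06 interest = $3,985.44; pay $697.98 → $3,287.46
Month 4: $3,287.46 +$101.06 interest = $3,388.52; pay $697.98 → $2,690.54
Month 5: $2,690.54 +$101.06 interest = $2,791.60; pay $697.98 → $2,093.62
Month 6: $2,093.62 +$101.06 interest = $2,194.68; pay $697.98 → $1,496.70
Month 7: $1,496.70 +$101.06 interest = $1,597.76; pay $697.98 → $899.78
Month 8: $899.78 +$101.06 interest = $1,000.84; pay $697.98 → $302.86
Month 9: $302.86 +$101.06 interest = $403.92; pay $403.92 → $0.00
Balance reaches $0.00 in month 9.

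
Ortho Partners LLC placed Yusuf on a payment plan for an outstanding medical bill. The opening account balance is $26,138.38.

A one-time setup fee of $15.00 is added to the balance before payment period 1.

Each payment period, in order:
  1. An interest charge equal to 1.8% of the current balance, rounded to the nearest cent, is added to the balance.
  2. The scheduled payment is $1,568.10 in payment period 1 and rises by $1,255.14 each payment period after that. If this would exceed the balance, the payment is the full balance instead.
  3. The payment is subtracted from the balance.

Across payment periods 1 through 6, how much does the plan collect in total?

$28,216.46

Payment period 1: $26,153.38 +$470.76 interest = $26,624.14; pay $1,568.10 → $25,056.04
Payment period 2: $25,056.04 +$451.01 interest = $25,507.05; pay $2,823.24 → $22,683.81
Payment period 3: $22,683.81 +$408.31 interest = $23,092.12; pay $4,078.38 → $19,013.74
Payment period 4: $19,013.74 +$342.25 interest = $19,355.99; pay $5,333.52 → $14,022.47
Payment period 5: $14,022.47 +$252.40 interest = $14,274.87; pay $6,588.66 → $7,686.21
Payment period 6: $7,686.21 +$138.35 interest = $7,824.56; pay $7,824.56 → $0.00
Total paid: $28,216.46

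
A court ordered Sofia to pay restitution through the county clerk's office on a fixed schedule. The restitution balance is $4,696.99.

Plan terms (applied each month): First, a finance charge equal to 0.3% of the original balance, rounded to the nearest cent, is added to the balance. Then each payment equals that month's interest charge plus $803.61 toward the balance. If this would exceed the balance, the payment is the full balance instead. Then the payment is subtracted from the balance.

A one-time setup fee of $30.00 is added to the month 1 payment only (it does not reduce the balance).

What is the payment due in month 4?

$817.70

# | Opening | Interest | Payment | Fee | End bal
1 | $4,696.99 | $14.09 | $817.70 | $30.00 | $3,893.38
2 | $3,893.38 | $14.09 | $817.70 | — | $3,089.77
3 | $3,089.77 | $14.09 | $817.70 | — | $2,286.16
4 | $2,286.16 | $14.09 | $817.70 | — | $1,482.55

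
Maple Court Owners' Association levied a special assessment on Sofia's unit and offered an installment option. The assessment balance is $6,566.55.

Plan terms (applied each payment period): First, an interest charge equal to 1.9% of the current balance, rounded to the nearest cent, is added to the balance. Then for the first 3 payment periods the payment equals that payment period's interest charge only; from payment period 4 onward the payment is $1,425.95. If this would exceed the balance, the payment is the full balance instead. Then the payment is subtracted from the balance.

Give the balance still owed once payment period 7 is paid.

$1,211.58

Payment period 1: opening $6,566.55; interest $124.76 → $6,691.31; payment $124.76; balance $6,566.55
Payment period 2: opening $6,566.55; interest $124.76 → $6,691.31; payment $124.76; balance $6,566.55
Payment period 3: opening $6,566.55; interest $124.76 → $6,691.31; payment $124.76; balance $6,566.55
Payment period 4: opening $6,566.55; interest $124.76 → $6,691.31; payment $1,425.95; balance $5,265.36
Payment period 5: opening $5,265.36; interest $100.04 → $5,365.40; payment $1,425.95; balance $3,939.45
Payment period 6: opening $3,939.45; interest $74.85 → $4,014.30; payment $1,425.95; balance $2,588.35
Payment period 7: opening $2,588.35; interest $49.18 → $2,637.53; payment $1,425.95; balance $1,211.58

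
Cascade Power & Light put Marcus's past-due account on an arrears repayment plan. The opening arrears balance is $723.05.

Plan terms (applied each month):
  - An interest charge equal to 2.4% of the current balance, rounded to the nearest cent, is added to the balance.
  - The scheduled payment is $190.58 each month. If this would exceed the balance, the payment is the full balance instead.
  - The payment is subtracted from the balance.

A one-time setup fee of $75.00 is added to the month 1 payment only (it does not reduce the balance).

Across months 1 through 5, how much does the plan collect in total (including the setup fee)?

$842.24

# | Opening | Interest | Payment | Fee | End bal
1 | $723.05 | $17.35 | $190.58 | $75.00 | $549.82
2 | $549.82 | $13.20 | $190.58 | — | $372.44
3 | $372.44 | $8.94 | $190.58 | — | $190.80
4 | $190.80 | $4.58 | $190.58 | — | $4.80
5 | $4.80 | $0.12 | $4.92 | — | $0.00
Total paid: $842.24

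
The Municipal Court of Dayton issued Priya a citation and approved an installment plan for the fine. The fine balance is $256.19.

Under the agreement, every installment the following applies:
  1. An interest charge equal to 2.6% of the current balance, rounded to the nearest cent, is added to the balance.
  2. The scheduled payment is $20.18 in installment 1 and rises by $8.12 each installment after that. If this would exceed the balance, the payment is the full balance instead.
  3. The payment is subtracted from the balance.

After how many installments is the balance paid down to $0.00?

7

Installment 1: opening $256.19; interest $6.66 → $262.85; payment $20.18; balance $242.67
Installment 2: opening $242.67; interest $6.31 → $248.98; payment $28.30; balance $220.68
Installment 3: opening $220.68; interest $5.74 → $226.42; payment $36.42; balance $190.00
Installment 4: opening $190.00; interest $4.94 → $194.94; payment $44.54; balance $150.40
Installment 5: opening $150.40; interest $3.91 → $154.31; payment $52.66; balance $101.65
Installment 6: opening $101.65; interest $2.64 → $104.29; payment $60.78; balance $43.51
Installment 7: opening $43.51; interest $1.13 → $44.64; payment $44.64; balance $0.00
Balance reaches $0.00 in installment 7.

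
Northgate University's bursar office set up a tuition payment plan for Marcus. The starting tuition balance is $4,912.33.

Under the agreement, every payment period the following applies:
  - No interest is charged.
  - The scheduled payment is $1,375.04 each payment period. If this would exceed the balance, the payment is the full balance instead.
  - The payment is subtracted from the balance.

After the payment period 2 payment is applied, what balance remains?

$2,162.25

Payment period 1: $4,912.33 − $1,375.04 → $3,537.29
Payment period 2: $3,537.29 − $1,375.04 → $2,162.25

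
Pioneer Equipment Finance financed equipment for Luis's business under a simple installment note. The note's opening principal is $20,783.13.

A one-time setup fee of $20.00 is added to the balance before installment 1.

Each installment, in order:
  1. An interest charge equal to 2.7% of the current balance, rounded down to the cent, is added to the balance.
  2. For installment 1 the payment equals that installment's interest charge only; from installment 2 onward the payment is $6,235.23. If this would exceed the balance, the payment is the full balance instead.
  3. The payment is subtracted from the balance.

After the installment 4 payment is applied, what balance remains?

# | Opening | Interest | Payment | End bal
1 | $20,803.13 | $561.68 | $561.68 | $20,803.13
2 | $20,803.13 | $561.68 | $6,235.23 | $15,129.58
3 | $15,129.58 | $408.49 | $6,235.23 | $9,302.84
4 | $9,302.84 | $251.17 | $6,235.23 | $3,318.78

$3,318.78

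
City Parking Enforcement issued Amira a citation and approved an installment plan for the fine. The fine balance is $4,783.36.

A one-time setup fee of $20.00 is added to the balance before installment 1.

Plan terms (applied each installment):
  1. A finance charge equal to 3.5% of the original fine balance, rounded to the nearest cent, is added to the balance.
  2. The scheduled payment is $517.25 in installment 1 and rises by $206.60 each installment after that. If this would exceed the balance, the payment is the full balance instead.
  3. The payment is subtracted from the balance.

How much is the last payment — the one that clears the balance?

# | Opening | Interest | Payment | End bal
1 | $4,803.36 | $167.42 | $517.25 | $4,453.53
2 | $4,453.53 | $167.42 | $723.85 | $3,897.10
3 | $3,897.10 | $167.42 | $930.45 | $3,134.07
4 | $3,134.07 | $167.42 | $1,137.05 | $2,164.44
5 | $2,164.44 | $167.42 | $1,343.65 | $988.21
6 | $988.21 | $167.42 | $1,155.63 | $0.00

$1,155.63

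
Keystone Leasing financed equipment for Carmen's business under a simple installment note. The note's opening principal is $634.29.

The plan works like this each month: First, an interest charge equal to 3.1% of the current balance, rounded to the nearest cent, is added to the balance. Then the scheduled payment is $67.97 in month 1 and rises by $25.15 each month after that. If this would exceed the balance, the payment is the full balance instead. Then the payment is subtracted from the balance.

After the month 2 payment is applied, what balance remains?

# | Opening | Interest | Payment | End bal
1 | $634.29 | $19.66 | $67.97 | $585.98
2 | $585.98 | $18.17 | $93.12 | $511.03

$511.03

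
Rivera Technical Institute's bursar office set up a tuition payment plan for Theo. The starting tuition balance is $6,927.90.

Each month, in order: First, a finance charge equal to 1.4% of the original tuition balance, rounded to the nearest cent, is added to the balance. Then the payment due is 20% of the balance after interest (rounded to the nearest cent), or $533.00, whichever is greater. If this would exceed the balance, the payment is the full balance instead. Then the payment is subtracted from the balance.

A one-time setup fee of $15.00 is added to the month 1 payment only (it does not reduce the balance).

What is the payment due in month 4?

Month 1: opening $6,927.90; interest $96.99 → $7,024.89; payment $1,404.98 (+ $15.00 fee); balance $5,619.91
Month 2: opening $5,619.91; interest $96.99 → $5,716.90; payment $1,143.38; balance $4,573.52
Month 3: opening $4,573.52; interest $96.99 → $4,670.51; payment $934.10; balance $3,736.41
Month 4: opening $3,736.41; interest $96.99 → $3,833.40; payment $766.68; balance $3,066.72

$766.68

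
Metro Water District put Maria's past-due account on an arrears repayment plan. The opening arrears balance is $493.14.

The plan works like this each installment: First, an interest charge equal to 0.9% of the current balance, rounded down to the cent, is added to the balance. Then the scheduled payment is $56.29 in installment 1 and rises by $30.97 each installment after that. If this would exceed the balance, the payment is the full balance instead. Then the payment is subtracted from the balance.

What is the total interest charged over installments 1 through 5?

$14.66

Installment 1: $493.14 +$4.43 interest = $497.57; pay $56.29 → $441.28
Installment 2: $441.28 +$3.97 interest = $445.25; pay $87.26 → $357.99
Installment 3: $357.99 +$3.22 interest = $361.21; pay $118.23 → $242.98
Installment 4: $242.98 +$2.18 interest = $245.16; pay $149.20 → $95.96
Installment 5: $95.96 +$0.86 interest = $96.82; pay $96.82 → $0.00
Total interest: $4.43 + $3.97 + $3.22 + $2.18 + $0.86 = $14.66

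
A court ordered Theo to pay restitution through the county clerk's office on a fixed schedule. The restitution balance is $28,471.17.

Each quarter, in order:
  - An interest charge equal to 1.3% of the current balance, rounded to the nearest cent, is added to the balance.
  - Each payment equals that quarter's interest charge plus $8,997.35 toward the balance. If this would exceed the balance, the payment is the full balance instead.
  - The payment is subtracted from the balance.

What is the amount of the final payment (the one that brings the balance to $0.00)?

$1,498.35

Quarter 1: opening $28,471.17; interest $370.13 → $28,841.30; payment $9,367.48; balance $19,473.82
Quarter 2: opening $19,473.82; interest $253.16 → $19,726.98; payment $9,250.51; balance $10,476.47
Quarter 3: opening $10,476.47; interest $136.19 → $10,612.66; payment $9,133.54; balance $1,479.12
Quarter 4: opening $1,479.12; interest $19.23 → $1,498.35; payment $1,498.35; balance $0.00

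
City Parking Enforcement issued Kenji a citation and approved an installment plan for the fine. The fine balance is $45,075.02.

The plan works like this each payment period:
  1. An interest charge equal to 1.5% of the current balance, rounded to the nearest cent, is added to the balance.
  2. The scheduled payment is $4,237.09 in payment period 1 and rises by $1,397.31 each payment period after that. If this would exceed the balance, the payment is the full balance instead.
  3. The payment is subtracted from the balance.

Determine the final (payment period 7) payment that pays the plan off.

$1,530.85

Payment period 1: opening $45,075.02; interest $676.13 → $45,751.15; payment $4,237.09; balance $41,514.06
Payment period 2: opening $41,514.06; interest $622.71 → $42,136.77; payment $5,634.40; balance $36,502.37
Payment period 3: opening $36,502.37; interest $547.54 → $37,049.91; payment $7,031.71; balance $30,018.20
Payment period 4: opening $30,018.20; interest $450.27 → $30,468.47; payment $8,429.02; balance $22,039.45
Payment period 5: opening $22,039.45; interest $330.59 → $22,370.04; payment $9,826.33; balance $12,543.71
Payment period 6: opening $12,543.71; interest $188.16 → $12,731.87; payment $11,223.64; balance $1,508.23
Payment period 7: opening $1,508.23; interest $22.62 → $1,530.85; payment $1,530.85; balance $0.00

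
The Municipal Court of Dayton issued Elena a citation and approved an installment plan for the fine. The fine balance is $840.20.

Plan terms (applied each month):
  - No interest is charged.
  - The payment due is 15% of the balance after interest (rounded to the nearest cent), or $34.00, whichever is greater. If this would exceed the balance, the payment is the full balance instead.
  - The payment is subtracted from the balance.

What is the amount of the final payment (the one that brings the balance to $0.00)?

$24.60

# | Opening | Payment | End bal
1 | $840.20 | $126.03 | $714.17
2 | $714.17 | $107.13 | $607.04
3 | $607.04 | $91.06 | $515.98
4 | $515.98 | $77.40 | $438.58
5 | $438.58 | $65.79 | $372.79
6 | $372.79 | $55.92 | $316.87
7 | $316.87 | $47.53 | $269.34
8 | $269.34 | $40.40 | $228.94
9 | $228.94 | $34.34 | $194.60
10 | $194.60 | $34.00 | $160.60
11 | $160.60 | $34.00 | $126.60
12 | $126.60 | $34.00 | $92.60
13 | $92.60 | $34.00 | $58.60
14 | $58.60 | $34.00 | $24.60
15 | $24.60 | $24.60 | $0.00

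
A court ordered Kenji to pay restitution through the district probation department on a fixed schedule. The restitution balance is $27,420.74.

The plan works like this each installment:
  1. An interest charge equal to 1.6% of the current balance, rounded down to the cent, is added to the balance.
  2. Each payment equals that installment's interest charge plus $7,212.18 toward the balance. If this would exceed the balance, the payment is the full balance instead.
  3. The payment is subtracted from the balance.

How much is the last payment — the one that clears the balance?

Installment 1: opening $27,420.74; interest $438.73 → $27,859.47; payment $7,650.91; balance $20,208.56
Installment 2: opening $20,208.56; interest $323.33 → $20,531.89; payment $7,535.51; balance $12,996.38
Installment 3: opening $12,996.38; interest $207.94 → $13,204.32; payment $7,420.12; balance $5,784.20
Installment 4: opening $5,784.20; interest $92.54 → $5,876.74; payment $5,876.74; balance $0.00

$5,876.74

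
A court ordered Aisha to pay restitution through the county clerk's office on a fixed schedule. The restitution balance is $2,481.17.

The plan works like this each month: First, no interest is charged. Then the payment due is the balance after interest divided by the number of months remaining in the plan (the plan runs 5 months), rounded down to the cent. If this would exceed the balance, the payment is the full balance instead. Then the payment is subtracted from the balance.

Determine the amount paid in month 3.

$496.23

Month 1: $2,481.17 − $496.23 → $1,984.94
Month 2: $1,984.94 − $496.23 → $1,488.71
Month 3: $1,488.71 − $496.23 → $992.48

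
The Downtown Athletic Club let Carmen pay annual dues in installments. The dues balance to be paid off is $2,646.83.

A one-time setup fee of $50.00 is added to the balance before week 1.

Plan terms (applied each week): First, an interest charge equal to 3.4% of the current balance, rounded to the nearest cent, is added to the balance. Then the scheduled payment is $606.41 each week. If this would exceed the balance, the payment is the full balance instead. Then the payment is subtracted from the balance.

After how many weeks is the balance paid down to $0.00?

# | Opening | Interest | Payment | End bal
1 | $2,696.83 | $91.69 | $606.41 | $2,182.11
2 | $2,182.11 | $74.19 | $606.41 | $1,649.89
3 | $1,649.89 | $56.10 | $606.41 | $1,099.58
4 | $1,099.58 | $37.39 | $606.41 | $530.56
5 | $530.56 | $18.04 | $548.60 | $0.00
Balance reaches $0.00 in week 5.

5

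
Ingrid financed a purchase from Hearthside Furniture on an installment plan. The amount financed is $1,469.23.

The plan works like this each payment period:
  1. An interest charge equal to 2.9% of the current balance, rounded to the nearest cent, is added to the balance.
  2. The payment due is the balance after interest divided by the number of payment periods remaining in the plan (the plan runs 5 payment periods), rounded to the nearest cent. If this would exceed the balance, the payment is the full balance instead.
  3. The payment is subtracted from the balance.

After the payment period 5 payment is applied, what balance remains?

Payment period 1: $1,469.23 +$42.61 interest = $1,511.84; pay $302.37 → $1,209.47
Payment period 2: $1,209.47 +$35.07 interest = $1,244.54; pay $311.14 → $933.40
Payment period 3: $933.40 +$27.07 interest = $960.47; pay $320.16 → $640.31
Payment period 4: $640.31 +$18.57 interest = $658.88; pay $329.44 → $329.44
Payment period 5: $329.44 +$9.55 interest = $338.99; pay $338.99 → $0.00

$0.00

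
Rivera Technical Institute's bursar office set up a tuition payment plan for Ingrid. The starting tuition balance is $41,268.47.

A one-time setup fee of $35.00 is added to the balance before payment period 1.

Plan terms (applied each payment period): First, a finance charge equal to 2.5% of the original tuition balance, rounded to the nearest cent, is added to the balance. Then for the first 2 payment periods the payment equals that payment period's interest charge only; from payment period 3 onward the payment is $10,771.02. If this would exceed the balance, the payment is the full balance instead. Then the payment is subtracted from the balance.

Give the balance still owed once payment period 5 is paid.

$12,085.54

Payment period 1: $41,303.47 +$1,031.71 interest = $42,335.18; pay $1,031.71 → $41,303.47
Payment period 2: $41,303.47 +$1,031.71 interest = $42,335.18; pay $1,031.71 → $41,303.47
Payment period 3: $41,303.47 +$1,031.71 interest = $42,335.18; pay $10,771.02 → $31,564.16
Payment period 4: $31,564.16 +$1,031.71 interest = $32,595.87; pay $10,771.02 → $21,824.85
Payment period 5: $21,824.85 +$1,031.71 interest = $22,856.56; pay $10,771.02 → $12,085.54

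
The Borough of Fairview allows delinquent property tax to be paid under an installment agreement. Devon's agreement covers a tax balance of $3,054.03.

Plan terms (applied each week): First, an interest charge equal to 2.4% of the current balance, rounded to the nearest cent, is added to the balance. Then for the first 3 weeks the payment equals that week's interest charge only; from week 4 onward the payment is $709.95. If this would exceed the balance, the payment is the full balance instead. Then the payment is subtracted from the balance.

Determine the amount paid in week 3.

Week 1: $3,054.03 +$73.30 interest = $3,127.33; pay $73.30 → $3,054.03
Week 2: $3,054.03 +$73.30 interest = $3,127.33; pay $73.30 → $3,054.03
Week 3: $3,054.03 +$73.30 interest = $3,127.33; pay $73.30 → $3,054.03

$73.30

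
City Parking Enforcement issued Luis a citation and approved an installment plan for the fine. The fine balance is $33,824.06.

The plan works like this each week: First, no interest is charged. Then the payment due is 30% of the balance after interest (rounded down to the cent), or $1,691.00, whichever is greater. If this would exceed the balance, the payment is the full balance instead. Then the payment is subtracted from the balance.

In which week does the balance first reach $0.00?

Week 1: $33,824.06 − $10,147.21 → $23,676.85
Week 2: $23,676.85 − $7,103.05 → $16,573.80
Week 3: $16,573.80 − $4,972.14 → $11,601.66
Week 4: $11,601.66 − $3,480.49 → $8,121.17
Week 5: $8,121.17 − $2,436.35 → $5,684.82
Week 6: $5,684.82 − $1,705.44 → $3,979.38
Week 7: $3,979.38 − $1,691.00 → $2,288.38
Week 8: $2,288.38 − $1,691.00 → $597.38
Week 9: $597.38 − $597.38 → $0.00
Balance reaches $0.00 in week 9.

9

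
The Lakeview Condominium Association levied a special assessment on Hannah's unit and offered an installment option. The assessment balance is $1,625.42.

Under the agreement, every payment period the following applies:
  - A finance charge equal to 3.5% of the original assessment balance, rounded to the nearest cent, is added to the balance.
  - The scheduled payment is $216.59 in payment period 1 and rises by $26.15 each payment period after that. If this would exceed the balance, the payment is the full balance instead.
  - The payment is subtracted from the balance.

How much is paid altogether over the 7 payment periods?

Payment period 1: $1,625.42 +$56.89 interest = $1,682.31; pay $216.59 → $1,465.72
Payment period 2: $1,465.72 +$56.89 interest = $1,522.61; pay $242.74 → $1,279.87
Payment period 3: $1,279.87 +$56.89 interest = $1,336.76; pay $268.89 → $1,067.87
Payment period 4: $1,067.87 +$56.89 interest = $1,124.76; pay $295.04 → $829.72
Payment period 5: $829.72 +$56.89 interest = $886.61; pay $321.19 → $565.42
Payment period 6: $565.42 +$56.89 interest = $622.31; pay $347.34 → $274.97
Payment period 7: $274.97 +$56.89 interest = $331.86; pay $331.86 → $0.00
Total paid: $2,023.65

$2,023.65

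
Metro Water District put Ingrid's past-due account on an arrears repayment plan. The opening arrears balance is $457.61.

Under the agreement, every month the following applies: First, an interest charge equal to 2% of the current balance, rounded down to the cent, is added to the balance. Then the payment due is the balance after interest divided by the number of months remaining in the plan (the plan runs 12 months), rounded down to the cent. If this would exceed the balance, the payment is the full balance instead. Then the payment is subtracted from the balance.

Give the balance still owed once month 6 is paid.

Month 1: opening $457.61; interest $9.15 → $466.76; payment $38.89; balance $427.87
Month 2: opening $427.87; interest $8.55 → $436.42; payment $39.67; balance $396.75
Month 3: opening $396.75; interest $7.93 → $404.68; payment $40.46; balance $364.22
Month 4: opening $364.22; interest $7.28 → $371.50; payment $41.27; balance $330.23
Month 5: opening $330.23; interest $6.60 → $336.83; payment $42.10; balance $294.73
Month 6: opening $294.73; interest $5.89 → $300.62; payment $42.94; balance $257.68

$257.68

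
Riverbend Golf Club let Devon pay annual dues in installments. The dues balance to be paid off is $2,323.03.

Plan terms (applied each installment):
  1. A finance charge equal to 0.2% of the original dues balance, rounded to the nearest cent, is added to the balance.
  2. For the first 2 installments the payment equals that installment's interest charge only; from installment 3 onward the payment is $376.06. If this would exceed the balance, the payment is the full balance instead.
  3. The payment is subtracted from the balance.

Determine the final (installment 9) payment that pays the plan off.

Installment 1: $2,323.03 +$4.65 interest = $2,327.68; pay $4.65 → $2,323.03
Installment 2: $2,323.03 +$4.65 interest = $2,327.68; pay $4.65 → $2,323.03
Installment 3: $2,323.03 +$4.65 interest = $2,327.68; pay $376.06 → $1,951.62
Installment 4: $1,951.62 +$4.65 interest = $1,956.27; pay $376.06 → $1,580.21
Installment 5: $1,580.21 +$4.65 interest = $1,584.86; pay $376.06 → $1,208.80
Installment 6: $1,208.80 +$4.65 interest = $1,213.45; pay $376.06 → $837.39
Installment 7: $837.39 +$4.65 interest = $842.04; pay $376.06 → $465.98
Installment 8: $465.98 +$4.65 interest = $470.63; pay $376.06 → $94.57
Installment 9: $94.57 +$4.65 interest = $99.22; pay $99.22 → $0.00

$99.22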